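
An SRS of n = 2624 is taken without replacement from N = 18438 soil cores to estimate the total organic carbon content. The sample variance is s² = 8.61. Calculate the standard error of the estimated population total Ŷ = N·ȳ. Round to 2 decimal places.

Var(Ŷ) = N²·Var(ȳ) = N²·(1 − n/N)·s²/n.
f = 2624/18438 = 0.14231478; Var(ȳ) = 0.85768522·8.61/2624 = 0.0028142796.
Var(Ŷ) = 18438² · 0.0028142796 = 956742.05.
SE(Ŷ) = √(956742.05) = 978.13.

978.13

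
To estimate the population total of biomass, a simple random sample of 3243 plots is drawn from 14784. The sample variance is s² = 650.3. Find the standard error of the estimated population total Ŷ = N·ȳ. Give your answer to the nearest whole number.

5849

Var(Ŷ) = N²·Var(ȳ) = N²·(1 − n/N)·s²/n.
f = 3243/14784 = 0.21935877; Var(ȳ) = 0.78064123·650.3/3243 = 0.15653746.
Var(Ŷ) = 14784² · 0.15653746 = 3.4213869 × 10^7.
SE(Ŷ) = √(3.4213869 × 10^7) = 5849.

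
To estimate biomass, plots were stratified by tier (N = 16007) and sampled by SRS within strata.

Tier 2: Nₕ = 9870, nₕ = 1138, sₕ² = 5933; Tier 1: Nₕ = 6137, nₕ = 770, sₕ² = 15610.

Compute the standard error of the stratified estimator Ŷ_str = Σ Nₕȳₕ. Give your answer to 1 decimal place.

Var(Ŷ_str) = Σₕ Nₕ²(1 − fₕ)sₕ²/nₕ.
Tier 2: 9870²·(1 − 1138/9870)·5933/1138 = 4.4932747 × 10^8.
Tier 1: 6137²·(1 − 770/6137)·15610/770 = 6.6772847 × 10^8.
Sum = 1.1170559 × 10^9.
SE = √(1.1170559 × 10^9) = 33422.4.

33422.4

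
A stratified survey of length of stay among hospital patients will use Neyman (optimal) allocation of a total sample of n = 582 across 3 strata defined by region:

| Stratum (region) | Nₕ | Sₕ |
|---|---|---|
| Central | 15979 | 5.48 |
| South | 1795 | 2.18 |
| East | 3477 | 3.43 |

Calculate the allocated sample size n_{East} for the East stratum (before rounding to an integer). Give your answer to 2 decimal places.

Neyman allocation: nₕ = n·NₕSₕ / Σⱼ NⱼSⱼ.
Σ NⱼSⱼ = 15979·5.48 + 1795·2.18 + 3477·3.43 = 103404.13.
n_{East} = 582·3477·3.43 / 103404.13 = 67.12.

67.12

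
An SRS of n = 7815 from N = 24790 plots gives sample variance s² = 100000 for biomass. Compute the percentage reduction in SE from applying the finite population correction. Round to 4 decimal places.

f = n/N = 7815/24790 = 0.31524808.
SE_no-fpc = √(s²/n) = 3.5771365; SE_fpc = √((1−f)s²/n) = 2.9600711.
Ratio = √(1−f) = 0.82749738. Reduction = 100·(1 − 0.82749738) = 17.2503%.

17.2503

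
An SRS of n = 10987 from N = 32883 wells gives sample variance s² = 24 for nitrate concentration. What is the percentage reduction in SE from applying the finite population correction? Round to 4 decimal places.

18.3988

f = n/N = 10987/32883 = 0.33412402.
SE_no-fpc = √(s²/n) = 0.046737562; SE_fpc = √((1−f)s²/n) = 0.038138423.
Ratio = √(1−f) = 0.81601225. Reduction = 100·(1 − 0.81601225) = 18.3988%.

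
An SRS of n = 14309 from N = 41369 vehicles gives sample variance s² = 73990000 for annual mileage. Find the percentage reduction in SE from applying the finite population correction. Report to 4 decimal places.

19.1227

f = n/N = 14309/41369 = 0.34588702.
SE_no-fpc = √(s²/n) = 71.908772; SE_fpc = √((1−f)s²/n) = 58.157838.
Ratio = √(1−f) = 0.80877252. Reduction = 100·(1 − 0.80877252) = 19.1227%.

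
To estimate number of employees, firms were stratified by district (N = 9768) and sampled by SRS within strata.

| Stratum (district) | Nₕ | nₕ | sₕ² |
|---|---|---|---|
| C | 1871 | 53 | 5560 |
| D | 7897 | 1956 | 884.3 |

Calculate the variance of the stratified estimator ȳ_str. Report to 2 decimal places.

Var(ȳ_str) = Σₕ Wₕ²(1 − fₕ)sₕ²/nₕ with Wₕ = Nₕ/N, N = 9768.
C: Wₕ = 0.19154382; term = 0.19154382²·(1 − 0.02832710)·5560/53 = 3.7398595.
D: Wₕ = 0.80845618; term = 0.80845618²·(1 − 0.24768900)·884.3/1956 = 0.22230087.
Sum = 3.9621604.

3.96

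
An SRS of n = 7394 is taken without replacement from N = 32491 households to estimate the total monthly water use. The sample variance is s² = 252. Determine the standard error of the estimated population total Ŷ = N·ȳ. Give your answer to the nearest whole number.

Var(Ŷ) = N²·Var(ȳ) = N²·(1 − n/N)·s²/n.
f = 7394/32491 = 0.22757071; Var(ȳ) = 0.77242929·252/7394 = 0.026325694.
Var(Ŷ) = 32491² · 0.026325694 = 2.7791116 × 10^7.
SE(Ŷ) = √(2.7791116 × 10^7) = 5272.

5272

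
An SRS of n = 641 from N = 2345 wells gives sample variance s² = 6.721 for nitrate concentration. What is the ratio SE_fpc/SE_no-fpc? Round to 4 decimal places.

0.8524

f = n/N = 641/2345 = 0.27334755.
SE_no-fpc = √(s²/n) = 0.10239717; SE_fpc = √((1−f)s²/n) = 0.087287349.
Ratio = √(1−f) = 0.85243912.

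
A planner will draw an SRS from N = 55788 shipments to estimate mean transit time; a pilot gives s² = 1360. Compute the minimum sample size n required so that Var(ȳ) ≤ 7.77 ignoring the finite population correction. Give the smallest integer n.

Without fpc, n₀ = s²/D = 1360/7.77 = 175.0322.
Rounding up, n = 176.

176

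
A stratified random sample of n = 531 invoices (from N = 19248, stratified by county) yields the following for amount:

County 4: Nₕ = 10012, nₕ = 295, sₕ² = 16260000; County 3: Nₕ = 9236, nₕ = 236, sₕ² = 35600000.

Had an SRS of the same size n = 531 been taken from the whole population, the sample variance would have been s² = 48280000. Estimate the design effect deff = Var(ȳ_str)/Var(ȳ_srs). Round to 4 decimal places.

0.5465

Var(ȳ_str) = Σ Wₕ²(1−fₕ)sₕ²/nₕ with Wₕ = Nₕ/19248:
  County 4: (10012/19248)²·(1−295/10012)·16260000/295 = 14473.726
  County 3: (9236/19248)²·(1−236/9236)·35600000/236 = 33844.898
  → Var(ȳ_str) = 48318.624.
Var(ȳ_srs) = (1 − 531/19248)·48280000/531 = 88414.475.
deff = 48318.624 / 88414.475 = 0.5465.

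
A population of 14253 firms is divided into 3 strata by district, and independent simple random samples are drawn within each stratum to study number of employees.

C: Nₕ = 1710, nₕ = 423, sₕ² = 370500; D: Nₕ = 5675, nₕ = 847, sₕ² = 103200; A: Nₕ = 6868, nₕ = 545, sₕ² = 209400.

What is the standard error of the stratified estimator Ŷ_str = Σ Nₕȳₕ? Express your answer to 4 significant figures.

Var(Ŷ_str) = Σₕ Nₕ²(1 − fₕ)sₕ²/nₕ.
C: 1710²·(1 − 423/1710)·370500/423 = 1.9276248 × 10^9.
D: 5675²·(1 − 847/5675)·103200/847 = 3.3383311 × 10^9.
A: 6868²·(1 − 545/6868)·209400/545 = 1.6685286 × 10^10.
Sum = 2.1951242 × 10^10.
SE = √(2.1951242 × 10^10) = 148200.

148200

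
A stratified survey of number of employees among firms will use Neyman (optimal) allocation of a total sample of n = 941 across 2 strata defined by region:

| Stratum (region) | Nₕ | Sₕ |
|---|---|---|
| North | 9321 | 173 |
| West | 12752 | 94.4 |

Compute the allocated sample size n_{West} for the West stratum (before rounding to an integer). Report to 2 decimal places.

402.21

Neyman allocation: nₕ = n·NₕSₕ / Σⱼ NⱼSⱼ.
Σ NⱼSⱼ = 9321·173 + 12752·94.4 = 2.8163218 × 10^6.
n_{West} = 941·12752·94.4 / (2.8163218 × 10^6) = 402.21.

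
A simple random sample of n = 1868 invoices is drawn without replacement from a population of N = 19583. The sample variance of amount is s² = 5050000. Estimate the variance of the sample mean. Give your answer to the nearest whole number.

Under SRS without replacement, Var(ȳ) = (1 − f)·s²/n with f = n/N = 1868/19583 = 0.09538886.
Var(ȳ) = (1 − 0.09538886)·5050000/1868 = 0.90461114·2703.4261 = 2445.5494.

2446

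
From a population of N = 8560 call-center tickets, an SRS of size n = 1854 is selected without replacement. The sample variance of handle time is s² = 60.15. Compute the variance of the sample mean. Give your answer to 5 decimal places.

0.02542

Under SRS without replacement, Var(ȳ) = (1 − f)·s²/n with f = n/N = 1854/8560 = 0.21658879.
Var(ȳ) = (1 − 0.21658879)·60.15/1854 = 0.78341121·0.032443366 = 0.025416497.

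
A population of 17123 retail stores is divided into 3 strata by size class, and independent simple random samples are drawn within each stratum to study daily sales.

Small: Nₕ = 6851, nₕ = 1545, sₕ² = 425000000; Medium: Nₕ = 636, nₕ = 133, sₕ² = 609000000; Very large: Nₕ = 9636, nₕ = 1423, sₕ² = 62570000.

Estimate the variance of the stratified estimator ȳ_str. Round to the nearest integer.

50970

Var(ȳ_str) = Σₕ Wₕ²(1 − fₕ)sₕ²/nₕ with Wₕ = Nₕ/N, N = 17123.
Small: Wₕ = 0.40010512; term = 0.40010512²·(1 − 0.22551452)·425000000/1545 = 34105.306.
Medium: Wₕ = 0.03714302; term = 0.03714302²·(1 − 0.20911950)·609000000/133 = 4996.099.
Very large: Wₕ = 0.56275185; term = 0.56275185²·(1 − 0.14767538)·62570000/1423 = 11868.618.
Sum = 50970.023.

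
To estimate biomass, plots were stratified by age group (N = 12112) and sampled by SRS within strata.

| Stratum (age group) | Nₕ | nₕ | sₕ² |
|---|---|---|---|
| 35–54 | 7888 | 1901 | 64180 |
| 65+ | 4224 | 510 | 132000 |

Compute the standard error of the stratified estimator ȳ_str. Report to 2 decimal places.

Var(ȳ_str) = Σₕ Wₕ²(1 − fₕ)sₕ²/nₕ with Wₕ = Nₕ/N, N = 12112.
35–54: Wₕ = 0.65125495; term = 0.65125495²·(1 − 0.24099899)·64180/1901 = 10.86831.
65+: Wₕ = 0.34874505; term = 0.34874505²·(1 − 0.12073864)·132000/510 = 27.6782.
Sum = 38.54651.
SE = √(38.54651) = 6.21.

6.21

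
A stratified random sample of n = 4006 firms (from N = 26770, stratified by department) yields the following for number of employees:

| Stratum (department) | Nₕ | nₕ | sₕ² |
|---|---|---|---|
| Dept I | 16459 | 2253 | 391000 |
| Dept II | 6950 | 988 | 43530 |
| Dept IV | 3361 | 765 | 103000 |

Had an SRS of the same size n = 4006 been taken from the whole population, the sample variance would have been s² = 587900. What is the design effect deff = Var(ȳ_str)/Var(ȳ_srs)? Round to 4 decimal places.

Var(ȳ_str) = Σ Wₕ²(1−fₕ)sₕ²/nₕ with Wₕ = Nₕ/26770:
  Dept I: (16459/26770)²·(1−2253/16459)·391000/2253 = 56.623157
  Dept II: (6950/26770)²·(1−988/6950)·43530/988 = 2.5474857
  Dept IV: (3361/26770)²·(1−765/3361)·103000/765 = 1.6392766
  → Var(ȳ_str) = 60.809919.
Var(ȳ_srs) = (1 − 4006/26770)·587900/4006 = 124.79372.
deff = 60.809919 / 124.79372 = 0.4873.

0.4873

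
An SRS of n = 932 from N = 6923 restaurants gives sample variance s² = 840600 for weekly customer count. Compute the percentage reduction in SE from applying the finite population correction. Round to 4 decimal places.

6.9744

f = n/N = 932/6923 = 0.13462372.
SE_no-fpc = √(s²/n) = 30.032172; SE_fpc = √((1−f)s²/n) = 27.937609.
Ratio = √(1−f) = 0.93025603. Reduction = 100·(1 − 0.93025603) = 6.9744%.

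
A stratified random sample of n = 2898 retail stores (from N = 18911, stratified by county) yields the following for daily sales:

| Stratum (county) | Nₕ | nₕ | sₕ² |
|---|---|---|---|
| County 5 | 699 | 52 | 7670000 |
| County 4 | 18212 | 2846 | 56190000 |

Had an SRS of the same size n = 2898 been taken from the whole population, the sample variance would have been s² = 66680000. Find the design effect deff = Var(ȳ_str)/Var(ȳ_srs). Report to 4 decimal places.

0.8025

Var(ȳ_str) = Σ Wₕ²(1−fₕ)sₕ²/nₕ with Wₕ = Nₕ/18911:
  County 5: (699/18911)²·(1−52/699)·7670000/52 = 186.52819
  County 4: (18212/18911)²·(1−2846/18212)·56190000/2846 = 15449.471
  → Var(ȳ_str) = 15635.999.
Var(ȳ_srs) = (1 − 2898/18911)·66680000/2898 = 19482.982.
deff = 15635.999 / 19482.982 = 0.8025.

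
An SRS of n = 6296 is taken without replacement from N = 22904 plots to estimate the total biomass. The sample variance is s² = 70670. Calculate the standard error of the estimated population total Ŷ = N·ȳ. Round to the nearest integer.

Var(Ŷ) = N²·Var(ȳ) = N²·(1 − n/N)·s²/n.
f = 6296/22904 = 0.27488648; Var(ȳ) = 0.72511352·70670/6296 = 8.1390998.
Var(Ŷ) = 22904² · 8.1390998 = 4.2697165 × 10^9.
SE(Ŷ) = √(4.2697165 × 10^9) = 65343.

65343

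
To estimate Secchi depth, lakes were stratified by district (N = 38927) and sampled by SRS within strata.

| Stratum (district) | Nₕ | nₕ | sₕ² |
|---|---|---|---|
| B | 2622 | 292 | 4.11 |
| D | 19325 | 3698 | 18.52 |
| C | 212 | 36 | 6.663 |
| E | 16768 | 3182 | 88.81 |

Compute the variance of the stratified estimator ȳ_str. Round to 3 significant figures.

0.00526

Var(ȳ_str) = Σₕ Wₕ²(1 − fₕ)sₕ²/nₕ with Wₕ = Nₕ/N, N = 38927.
B: Wₕ = 0.06735685; term = 0.06735685²·(1 − 0.11136537)·4.11/292 = 5.6747366 × 10^-5.
D: Wₕ = 0.49644206; term = 0.49644206²·(1 − 0.19135834)·18.52/3698 = 9.9808452 × 10^-4.
C: Wₕ = 0.00544609; term = 0.00544609²·(1 − 0.16981132)·6.663/36 = 4.5573667 × 10^-6.
E: Wₕ = 0.43075500; term = 0.43075500²·(1 − 0.18976622)·88.81/3182 = 0.0041959731.
Sum = 0.0052553624.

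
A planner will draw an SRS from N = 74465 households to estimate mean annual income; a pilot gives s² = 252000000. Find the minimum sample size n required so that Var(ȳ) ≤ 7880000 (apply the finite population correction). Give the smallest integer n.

32

Without fpc, n₀ = s²/D = 252000000/7880000 = 31.9797.
With fpc, (1 − n/N)·s²/n ≤ D requires n ≥ n₀/(1 + n₀/N) = 31.9797/(1 + 31.9797/74465) = 31.9660.
Rounding up, n = 32.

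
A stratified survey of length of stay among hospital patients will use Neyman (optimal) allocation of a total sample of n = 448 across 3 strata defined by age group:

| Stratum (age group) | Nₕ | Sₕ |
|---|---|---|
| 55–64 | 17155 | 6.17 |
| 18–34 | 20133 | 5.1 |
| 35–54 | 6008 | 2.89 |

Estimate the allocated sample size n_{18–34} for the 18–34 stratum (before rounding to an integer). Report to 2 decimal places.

Neyman allocation: nₕ = n·NₕSₕ / Σⱼ NⱼSⱼ.
Σ NⱼSⱼ = 17155·6.17 + 20133·5.1 + 6008·2.89 = 225887.77.
n_{18–34} = 448·20133·5.1 / 225887.77 = 203.64.

203.64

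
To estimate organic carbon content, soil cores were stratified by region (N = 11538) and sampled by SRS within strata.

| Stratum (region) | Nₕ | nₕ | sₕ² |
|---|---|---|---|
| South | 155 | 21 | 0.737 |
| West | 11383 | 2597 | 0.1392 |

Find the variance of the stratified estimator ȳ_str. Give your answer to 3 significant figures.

4.57 × 10^-5

Var(ȳ_str) = Σₕ Wₕ²(1 − fₕ)sₕ²/nₕ with Wₕ = Nₕ/N, N = 11538.
South: Wₕ = 0.01343387; term = 0.01343387²·(1 − 0.13548387)·0.737/21 = 5.4754979 × 10^-6.
West: Wₕ = 0.98656613; term = 0.98656613²·(1 − 0.22814724)·0.1392/2597 = 4.0267452 × 10^-5.
Sum = 4.574295 × 10^-5.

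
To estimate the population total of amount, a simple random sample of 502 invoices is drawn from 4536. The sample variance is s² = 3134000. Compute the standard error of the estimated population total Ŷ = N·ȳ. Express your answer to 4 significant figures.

Var(Ŷ) = N²·Var(ȳ) = N²·(1 − n/N)·s²/n.
f = 502/4536 = 0.11067019; Var(ȳ) = 0.88932981·3134000/502 = 5552.1108.
Var(Ŷ) = 4536² · 5552.1108 = 1.1423632 × 10^11.
SE(Ŷ) = √(1.1423632 × 10^11) = 338000.

338000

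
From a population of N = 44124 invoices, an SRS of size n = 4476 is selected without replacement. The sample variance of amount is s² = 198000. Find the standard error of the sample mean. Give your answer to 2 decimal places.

Under SRS without replacement, Var(ȳ) = (1 − f)·s²/n with f = n/N = 4476/44124 = 0.10144139.
Var(ȳ) = (1 − 0.10144139)·198000/4476 = 0.89855861·44.235925 = 39.748571.
SE(ȳ) = √(39.748571) = 6.30.

6.30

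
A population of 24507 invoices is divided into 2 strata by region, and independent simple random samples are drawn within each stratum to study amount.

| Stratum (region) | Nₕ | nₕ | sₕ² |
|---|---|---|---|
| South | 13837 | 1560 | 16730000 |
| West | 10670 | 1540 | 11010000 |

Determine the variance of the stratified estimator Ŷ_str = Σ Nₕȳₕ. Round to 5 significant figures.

2.5183 × 10^12

Var(Ŷ_str) = Σₕ Nₕ²(1 − fₕ)sₕ²/nₕ.
South: 13837²·(1 − 1560/13837)·16730000/1560 = 1.8218203 × 10^12.
West: 10670²·(1 − 1540/10670)·11010000/1540 = 6.9646901 × 10^11.
Sum = 2.5182893 × 10^12.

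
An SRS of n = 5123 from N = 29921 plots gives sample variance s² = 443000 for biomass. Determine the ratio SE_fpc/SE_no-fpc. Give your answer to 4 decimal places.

f = n/N = 5123/29921 = 0.17121754.
SE_no-fpc = √(s²/n) = 9.2990736; SE_fpc = √((1−f)s²/n) = 8.4656432.
Ratio = √(1−f) = 0.91037490.

0.9104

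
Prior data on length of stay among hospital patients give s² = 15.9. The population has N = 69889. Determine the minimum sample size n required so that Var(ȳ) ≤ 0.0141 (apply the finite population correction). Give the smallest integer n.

1110

Without fpc, n₀ = s²/D = 15.9/0.0141 = 1127.6596.
With fpc, (1 − n/N)·s²/n ≤ D requires n ≥ n₀/(1 + n₀/N) = 1127.6596/(1 + 1127.6596/69889) = 1109.7537.
Rounding up, n = 1110.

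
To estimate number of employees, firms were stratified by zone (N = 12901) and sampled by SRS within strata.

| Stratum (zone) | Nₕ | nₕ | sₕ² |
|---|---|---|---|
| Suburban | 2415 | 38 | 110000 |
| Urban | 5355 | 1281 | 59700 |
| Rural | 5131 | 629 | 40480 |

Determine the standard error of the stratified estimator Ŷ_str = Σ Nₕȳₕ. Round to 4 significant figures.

Var(Ŷ_str) = Σₕ Nₕ²(1 − fₕ)sₕ²/nₕ.
Suburban: 2415²·(1 − 38/2415)·110000/38 = 1.6617107 × 10^10.
Urban: 5355²·(1 − 1281/5355)·59700/1281 = 1.0167301 × 10^9.
Rural: 5131²·(1 − 629/5131)·40480/629 = 1.4866111 × 10^9.
Sum = 1.9120448 × 10^10.
SE = √(1.9120448 × 10^10) = 138300.

138300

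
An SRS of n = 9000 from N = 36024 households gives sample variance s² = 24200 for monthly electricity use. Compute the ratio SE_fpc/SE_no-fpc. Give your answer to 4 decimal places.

0.8661

f = n/N = 9000/36024 = 0.24983344.
SE_no-fpc = √(s²/n) = 1.6397832; SE_fpc = √((1−f)s²/n) = 1.4202516.
Ratio = √(1−f) = 0.86612156.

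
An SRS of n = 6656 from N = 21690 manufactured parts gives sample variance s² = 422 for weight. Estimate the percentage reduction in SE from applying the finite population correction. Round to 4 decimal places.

16.7455

f = n/N = 6656/21690 = 0.30686953.
SE_no-fpc = √(s²/n) = 0.25179643; SE_fpc = √((1−f)s²/n) = 0.20963175.
Ratio = √(1−f) = 0.83254458. Reduction = 100·(1 − 0.83254458) = 16.7455%.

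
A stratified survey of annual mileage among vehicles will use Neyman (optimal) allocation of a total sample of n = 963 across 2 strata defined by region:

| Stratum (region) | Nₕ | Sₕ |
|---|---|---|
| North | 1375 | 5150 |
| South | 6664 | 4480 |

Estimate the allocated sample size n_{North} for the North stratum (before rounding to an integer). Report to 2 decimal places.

Neyman allocation: nₕ = n·NₕSₕ / Σⱼ NⱼSⱼ.
Σ NⱼSⱼ = 1375·5150 + 6664·4480 = 3.693597 × 10^7.
n_{North} = 963·1375·5150 / (3.693597 × 10^7) = 184.62.

184.62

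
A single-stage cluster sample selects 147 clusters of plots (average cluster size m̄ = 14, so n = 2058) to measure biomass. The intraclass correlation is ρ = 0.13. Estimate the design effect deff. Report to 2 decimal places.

2.69

deff = 1 + (14 − 1)·0.13 = 1 + 1.69 = 2.69.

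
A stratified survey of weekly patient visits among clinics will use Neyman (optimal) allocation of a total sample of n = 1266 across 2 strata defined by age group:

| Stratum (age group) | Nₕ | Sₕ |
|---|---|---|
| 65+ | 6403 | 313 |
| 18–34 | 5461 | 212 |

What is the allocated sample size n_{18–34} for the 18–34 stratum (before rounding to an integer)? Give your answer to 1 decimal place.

Neyman allocation: nₕ = n·NₕSₕ / Σⱼ NⱼSⱼ.
Σ NⱼSⱼ = 6403·313 + 5461·212 = 3.161871 × 10^6.
n_{18–34} = 1266·5461·212 / (3.161871 × 10^6) = 463.6.

463.6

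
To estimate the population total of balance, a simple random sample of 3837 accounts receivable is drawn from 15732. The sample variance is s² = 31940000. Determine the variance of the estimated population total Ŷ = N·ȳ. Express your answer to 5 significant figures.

1.5577 × 10^12

Var(Ŷ) = N²·Var(ȳ) = N²·(1 − n/N)·s²/n.
f = 3837/15732 = 0.24389779; Var(ȳ) = 0.75610221·31940000/3837 = 6293.9548.
Var(Ŷ) = 15732² · 6293.9548 = 1.5577275 × 10^12.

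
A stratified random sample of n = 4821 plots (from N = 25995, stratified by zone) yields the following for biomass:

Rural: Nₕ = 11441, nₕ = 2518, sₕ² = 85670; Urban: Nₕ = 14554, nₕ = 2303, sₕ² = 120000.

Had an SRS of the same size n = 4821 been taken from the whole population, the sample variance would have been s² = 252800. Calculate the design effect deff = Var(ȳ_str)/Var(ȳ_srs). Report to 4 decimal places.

Var(ȳ_str) = Σ Wₕ²(1−fₕ)sₕ²/nₕ with Wₕ = Nₕ/25995:
  Rural: (11441/25995)²·(1−2518/11441)·85670/2518 = 5.140061
  Urban: (14554/25995)²·(1−2303/14554)·120000/2303 = 13.748698
  → Var(ȳ_str) = 18.888759.
Var(ȳ_srs) = (1 − 4821/25995)·252800/4821 = 42.712307.
deff = 18.888759 / 42.712307 = 0.4422.

0.4422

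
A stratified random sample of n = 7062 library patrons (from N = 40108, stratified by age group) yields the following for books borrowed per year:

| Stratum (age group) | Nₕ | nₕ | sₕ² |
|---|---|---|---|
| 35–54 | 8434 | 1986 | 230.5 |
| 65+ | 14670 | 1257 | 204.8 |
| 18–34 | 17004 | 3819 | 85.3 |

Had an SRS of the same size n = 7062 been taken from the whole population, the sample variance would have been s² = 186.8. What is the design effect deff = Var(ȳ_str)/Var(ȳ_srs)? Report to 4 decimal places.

1.2373

Var(ȳ_str) = Σ Wₕ²(1−fₕ)sₕ²/nₕ with Wₕ = Nₕ/40108:
  35–54: (8434/40108)²·(1−1986/8434)·230.5/1986 = 0.0039236323
  65+: (14670/40108)²·(1−1257/14670)·204.8/1257 = 0.019929147
  18–34: (17004/40108)²·(1−3819/17004)·85.3/3819 = 0.0031129245
  → Var(ȳ_str) = 0.026965704.
Var(ȳ_srs) = (1 − 7062/40108)·186.8/7062 = 0.021794005.
deff = 0.026965704 / 0.021794005 = 1.2373.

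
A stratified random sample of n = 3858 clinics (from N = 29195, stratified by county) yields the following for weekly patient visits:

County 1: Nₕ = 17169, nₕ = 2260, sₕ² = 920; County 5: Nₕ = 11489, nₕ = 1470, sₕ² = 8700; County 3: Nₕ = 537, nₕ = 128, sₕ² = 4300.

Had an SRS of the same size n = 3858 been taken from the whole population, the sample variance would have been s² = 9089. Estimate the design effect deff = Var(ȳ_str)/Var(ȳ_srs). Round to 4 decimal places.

0.4550

Var(ȳ_str) = Σ Wₕ²(1−fₕ)sₕ²/nₕ with Wₕ = Nₕ/29195:
  County 1: (17169/29195)²·(1−2260/17169)·920/2260 = 0.12225199
  County 5: (11489/29195)²·(1−1470/11489)·8700/1470 = 0.79926642
  County 3: (537/29195)²·(1−128/537)·4300/128 = 0.008656436
  → Var(ȳ_str) = 0.93017485.
Var(ȳ_srs) = (1 − 3858/29195)·9089/3858 = 2.0445634.
deff = 0.93017485 / 2.0445634 = 0.4550.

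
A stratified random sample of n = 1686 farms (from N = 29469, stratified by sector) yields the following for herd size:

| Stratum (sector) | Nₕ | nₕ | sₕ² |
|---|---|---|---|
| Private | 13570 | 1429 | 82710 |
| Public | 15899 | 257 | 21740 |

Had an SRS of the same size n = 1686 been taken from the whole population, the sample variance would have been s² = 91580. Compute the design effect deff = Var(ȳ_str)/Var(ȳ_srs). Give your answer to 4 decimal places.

0.6875

Var(ȳ_str) = Σ Wₕ²(1−fₕ)sₕ²/nₕ with Wₕ = Nₕ/29469:
  Private: (13570/29469)²·(1−1429/13570)·82710/1429 = 10.980682
  Public: (15899/29469)²·(1−257/15899)·21740/257 = 24.224661
  → Var(ȳ_str) = 35.205343.
Var(ȳ_srs) = (1 − 1686/29469)·91580/1686 = 51.21024.
deff = 35.205343 / 51.21024 = 0.6875.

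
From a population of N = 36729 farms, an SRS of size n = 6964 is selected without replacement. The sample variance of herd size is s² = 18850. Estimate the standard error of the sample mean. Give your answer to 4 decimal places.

Under SRS without replacement, Var(ȳ) = (1 − f)·s²/n with f = n/N = 6964/36729 = 0.18960494.
Var(ȳ) = (1 − 0.18960494)·18850/6964 = 0.81039506·2.7067777 = 2.1935593.
SE(ȳ) = √(2.1935593) = 1.4811.

1.4811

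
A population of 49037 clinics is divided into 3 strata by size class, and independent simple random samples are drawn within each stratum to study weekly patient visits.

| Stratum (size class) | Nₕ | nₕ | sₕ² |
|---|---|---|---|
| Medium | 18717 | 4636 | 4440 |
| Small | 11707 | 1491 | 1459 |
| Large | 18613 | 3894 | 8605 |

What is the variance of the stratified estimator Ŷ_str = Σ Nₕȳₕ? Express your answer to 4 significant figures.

Var(Ŷ_str) = Σₕ Nₕ²(1 − fₕ)sₕ²/nₕ.
Medium: 18717²·(1 − 4636/18717)·4440/4636 = 2.5241158 × 10^8.
Small: 11707²·(1 − 1491/11707)·1459/1491 = 1.1703187 × 10^8.
Large: 18613²·(1 − 3894/18613)·8605/3894 = 6.0541003 × 10^8.
Sum = 9.7485348 × 10^8.

9.749 × 10^8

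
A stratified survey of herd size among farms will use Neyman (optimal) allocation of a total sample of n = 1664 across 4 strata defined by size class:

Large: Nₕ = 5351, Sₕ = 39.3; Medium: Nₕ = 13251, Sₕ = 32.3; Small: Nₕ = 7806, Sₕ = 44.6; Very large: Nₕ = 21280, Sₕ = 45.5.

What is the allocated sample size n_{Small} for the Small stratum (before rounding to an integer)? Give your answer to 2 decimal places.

296.37

Neyman allocation: nₕ = n·NₕSₕ / Σⱼ NⱼSⱼ.
Σ NⱼSⱼ = 5351·39.3 + 13251·32.3 + 7806·44.6 + 21280·45.5 = 1.9546892 × 10^6.
n_{Small} = 1664·7806·44.6 / (1.9546892 × 10^6) = 296.37.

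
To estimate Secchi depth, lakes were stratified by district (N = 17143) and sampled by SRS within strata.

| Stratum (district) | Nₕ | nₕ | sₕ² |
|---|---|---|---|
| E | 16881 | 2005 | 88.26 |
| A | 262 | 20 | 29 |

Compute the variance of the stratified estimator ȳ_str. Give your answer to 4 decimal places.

0.0379

Var(ȳ_str) = Σₕ Wₕ²(1 − fₕ)sₕ²/nₕ with Wₕ = Nₕ/N, N = 17143.
E: Wₕ = 0.98471679; term = 0.98471679²·(1 − 0.11877258)·88.26/2005 = 0.037614928.
A: Wₕ = 0.01528321; term = 0.01528321²·(1 − 0.07633588)·29/20 = 3.1283188 × 10^-4.
Sum = 0.03792776.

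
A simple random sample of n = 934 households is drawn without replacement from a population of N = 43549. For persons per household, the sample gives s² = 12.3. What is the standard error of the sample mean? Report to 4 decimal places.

Under SRS without replacement, Var(ȳ) = (1 − f)·s²/n with f = n/N = 934/43549 = 0.02144711.
Var(ȳ) = (1 − 0.02144711)·12.3/934 = 0.97855289·0.013169165 = 0.012886724.
SE(ȳ) = √(0.012886724) = 0.1135.

0.1135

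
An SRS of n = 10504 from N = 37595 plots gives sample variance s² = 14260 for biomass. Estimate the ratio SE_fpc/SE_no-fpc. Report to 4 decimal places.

f = n/N = 10504/37595 = 0.27939886.
SE_no-fpc = √(s²/n) = 1.1651515; SE_fpc = √((1−f)s²/n) = 0.98907649.
Ratio = √(1−f) = 0.84888229.

0.8489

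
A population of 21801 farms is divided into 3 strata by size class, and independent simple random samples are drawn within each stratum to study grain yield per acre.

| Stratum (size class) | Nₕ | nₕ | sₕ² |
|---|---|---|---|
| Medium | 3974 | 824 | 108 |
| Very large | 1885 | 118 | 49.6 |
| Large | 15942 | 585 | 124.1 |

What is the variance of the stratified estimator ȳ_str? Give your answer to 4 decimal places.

Var(ȳ_str) = Σₕ Wₕ²(1 − fₕ)sₕ²/nₕ with Wₕ = Nₕ/N, N = 21801.
Medium: Wₕ = 0.18228522; term = 0.18228522²·(1 − 0.20734776)·108/824 = 0.0034520902.
Very large: Wₕ = 0.08646392; term = 0.08646392²·(1 − 0.06259947)·49.6/118 = 0.0029457422.
Large: Wₕ = 0.73125086; term = 0.73125086²·(1 − 0.03669552)·124.1/585 = 0.10927285.
Sum = 0.11567068.

0.1157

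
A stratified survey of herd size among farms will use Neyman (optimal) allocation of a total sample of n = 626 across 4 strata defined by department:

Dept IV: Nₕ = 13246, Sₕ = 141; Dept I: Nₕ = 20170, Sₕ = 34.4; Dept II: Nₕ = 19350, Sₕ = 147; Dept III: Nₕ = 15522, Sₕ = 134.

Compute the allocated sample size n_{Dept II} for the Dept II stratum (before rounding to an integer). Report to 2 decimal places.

237.86

Neyman allocation: nₕ = n·NₕSₕ / Σⱼ NⱼSⱼ.
Σ NⱼSⱼ = 13246·141 + 20170·34.4 + 19350·147 + 15522·134 = 7.485932 × 10^6.
n_{Dept II} = 626·19350·147 / (7.485932 × 10^6) = 237.86.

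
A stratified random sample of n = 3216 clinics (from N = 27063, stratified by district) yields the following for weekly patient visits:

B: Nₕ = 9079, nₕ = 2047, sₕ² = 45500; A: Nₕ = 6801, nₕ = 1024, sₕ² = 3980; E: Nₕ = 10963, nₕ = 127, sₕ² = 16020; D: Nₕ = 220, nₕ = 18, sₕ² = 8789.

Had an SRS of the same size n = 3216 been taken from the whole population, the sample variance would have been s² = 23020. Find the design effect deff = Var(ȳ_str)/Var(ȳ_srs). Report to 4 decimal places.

3.5888

Var(ȳ_str) = Σ Wₕ²(1−fₕ)sₕ²/nₕ with Wₕ = Nₕ/27063:
  B: (9079/27063)²·(1−2047/9079)·45500/2047 = 1.9375752
  A: (6801/27063)²·(1−1024/6801)·3980/1024 = 0.20850016
  E: (10963/27063)²·(1−127/10963)·16020/127 = 20.459986
  D: (220/27063)²·(1−18/220)·8789/18 = 0.029627099
  → Var(ȳ_str) = 22.635688.
Var(ȳ_srs) = (1 − 3216/27063)·23020/3216 = 6.3073524.
deff = 22.635688 / 6.3073524 = 3.5888.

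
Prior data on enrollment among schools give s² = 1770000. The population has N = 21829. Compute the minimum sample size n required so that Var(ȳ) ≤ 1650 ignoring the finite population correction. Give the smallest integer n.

1073

Without fpc, n₀ = s²/D = 1770000/1650 = 1072.7273.
Rounding up, n = 1073.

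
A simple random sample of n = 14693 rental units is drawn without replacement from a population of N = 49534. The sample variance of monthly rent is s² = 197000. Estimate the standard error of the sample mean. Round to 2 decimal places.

Under SRS without replacement, Var(ȳ) = (1 − f)·s²/n with f = n/N = 14693/49534 = 0.29662454.
Var(ȳ) = (1 − 0.29662454)·197000/14693 = 0.70337546·13.407745 = 9.4306789.
SE(ȳ) = √(9.4306789) = 3.07.

3.07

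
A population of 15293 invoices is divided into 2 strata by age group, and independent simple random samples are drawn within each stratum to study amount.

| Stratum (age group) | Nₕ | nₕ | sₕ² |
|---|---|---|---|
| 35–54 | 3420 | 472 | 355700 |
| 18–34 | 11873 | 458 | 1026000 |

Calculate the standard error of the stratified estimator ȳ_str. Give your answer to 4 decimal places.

Var(ȳ_str) = Σₕ Wₕ²(1 − fₕ)sₕ²/nₕ with Wₕ = Nₕ/N, N = 15293.
35–54: Wₕ = 0.22363173; term = 0.22363173²·(1 − 0.13801170)·355700/472 = 32.487035.
18–34: Wₕ = 0.77636827; term = 0.77636827²·(1 − 0.03857492)·1026000/458 = 1298.1739.
Sum = 1330.6609.
SE = √(1330.6609) = 36.4782.

36.4782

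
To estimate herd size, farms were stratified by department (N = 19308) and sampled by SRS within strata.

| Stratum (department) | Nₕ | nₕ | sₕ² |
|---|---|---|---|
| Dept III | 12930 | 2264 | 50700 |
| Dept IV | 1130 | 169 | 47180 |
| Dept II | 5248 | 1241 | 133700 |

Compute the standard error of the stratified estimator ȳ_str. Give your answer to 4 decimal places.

3.8955

Var(ȳ_str) = Σₕ Wₕ²(1 − fₕ)sₕ²/nₕ with Wₕ = Nₕ/N, N = 19308.
Dept III: Wₕ = 0.66967060; term = 0.66967060²·(1 − 0.17509667)·50700/2264 = 8.2843237.
Dept IV: Wₕ = 0.05852496; term = 0.05852496²·(1 − 0.14955752)·47180/169 = 0.81320208.
Dept II: Wₕ = 0.27180443; term = 0.27180443²·(1 − 0.23647104)·133700/1241 = 6.0771256.
Sum = 15.174651.
SE = √(15.174651) = 3.8955.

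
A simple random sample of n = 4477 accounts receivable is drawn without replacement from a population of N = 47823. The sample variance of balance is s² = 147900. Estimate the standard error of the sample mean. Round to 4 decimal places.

Under SRS without replacement, Var(ȳ) = (1 − f)·s²/n with f = n/N = 4477/47823 = 0.09361604.
Var(ȳ) = (1 − 0.09361604)·147900/4477 = 0.90638396·33.035515 = 29.942861.
SE(ȳ) = √(29.942861) = 5.4720.

5.4720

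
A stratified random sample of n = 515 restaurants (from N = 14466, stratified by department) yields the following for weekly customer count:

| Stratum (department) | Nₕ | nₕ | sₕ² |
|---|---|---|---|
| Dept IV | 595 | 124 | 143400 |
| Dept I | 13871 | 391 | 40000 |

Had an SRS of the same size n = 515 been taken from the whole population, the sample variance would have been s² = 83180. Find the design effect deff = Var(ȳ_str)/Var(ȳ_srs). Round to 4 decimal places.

0.5968

Var(ȳ_str) = Σ Wₕ²(1−fₕ)sₕ²/nₕ with Wₕ = Nₕ/14466:
  Dept IV: (595/14466)²·(1−124/595)·143400/124 = 1.548704
  Dept I: (13871/14466)²·(1−391/13871)·40000/391 = 91.407952
  → Var(ȳ_str) = 92.956656.
Var(ȳ_srs) = (1 − 515/14466)·83180/515 = 155.76453.
deff = 92.956656 / 155.76453 = 0.5968.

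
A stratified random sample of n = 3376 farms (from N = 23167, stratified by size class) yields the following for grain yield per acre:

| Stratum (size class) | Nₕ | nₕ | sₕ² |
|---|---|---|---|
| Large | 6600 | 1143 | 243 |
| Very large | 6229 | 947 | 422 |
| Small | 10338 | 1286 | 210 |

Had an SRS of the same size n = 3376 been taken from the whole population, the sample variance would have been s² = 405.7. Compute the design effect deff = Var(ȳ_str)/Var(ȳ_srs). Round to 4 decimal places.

0.6824

Var(ȳ_str) = Σ Wₕ²(1−fₕ)sₕ²/nₕ with Wₕ = Nₕ/23167:
  Large: (6600/23167)²·(1−1143/6600)·243/1143 = 0.014266529
  Very large: (6229/23167)²·(1−947/6229)·422/947 = 0.027317415
  Small: (10338/23167)²·(1−1286/10338)·210/1286 = 0.02847212
  → Var(ȳ_str) = 0.070056064.
Var(ȳ_srs) = (1 − 3376/23167)·405.7/3376 = 0.10265982.
deff = 0.070056064 / 0.10265982 = 0.6824.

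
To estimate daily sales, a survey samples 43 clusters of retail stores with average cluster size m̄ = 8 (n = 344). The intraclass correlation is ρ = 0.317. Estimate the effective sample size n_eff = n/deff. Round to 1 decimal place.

106.9

deff = 1 + (8 − 1)·0.317 = 1 + 2.219 = 3.219.
n_eff = 344 / 3.219 = 106.9.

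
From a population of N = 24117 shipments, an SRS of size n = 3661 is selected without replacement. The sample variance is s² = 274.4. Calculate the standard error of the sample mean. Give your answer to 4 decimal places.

0.2521

Under SRS without replacement, Var(ȳ) = (1 − f)·s²/n with f = n/N = 3661/24117 = 0.15180163.
Var(ȳ) = (1 − 0.15180163)·274.4/3661 = 0.84819837·0.074952199 = 0.063574333.
SE(ȳ) = √(0.063574333) = 0.2521.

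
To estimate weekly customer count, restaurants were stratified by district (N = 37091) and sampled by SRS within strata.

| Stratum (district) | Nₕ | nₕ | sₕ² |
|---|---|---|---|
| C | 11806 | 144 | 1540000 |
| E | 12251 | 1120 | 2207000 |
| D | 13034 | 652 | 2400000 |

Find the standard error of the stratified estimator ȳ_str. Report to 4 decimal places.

41.1997

Var(ȳ_str) = Σₕ Wₕ²(1 − fₕ)sₕ²/nₕ with Wₕ = Nₕ/N, N = 37091.
C: Wₕ = 0.31829824; term = 0.31829824²·(1 − 0.01219719)·1540000/144 = 1070.2789.
E: Wₕ = 0.33029576; term = 0.33029576²·(1 − 0.09142111)·2207000/1120 = 195.3228.
D: Wₕ = 0.35140600; term = 0.35140600²·(1 − 0.05002302)·2400000/652 = 431.81237.
Sum = 1697.4141.
SE = √(1697.4141) = 41.1997.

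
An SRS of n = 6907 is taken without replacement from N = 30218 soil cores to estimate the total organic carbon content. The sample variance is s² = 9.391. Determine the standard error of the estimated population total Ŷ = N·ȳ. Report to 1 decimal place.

Var(Ŷ) = N²·Var(ȳ) = N²·(1 − n/N)·s²/n.
f = 6907/30218 = 0.22857237; Var(ȳ) = 0.77142763·9.391/6907 = 0.0010488601.
Var(Ŷ) = 30218² · 0.0010488601 = 957743.03.
SE(Ŷ) = √(957743.03) = 978.6.

978.6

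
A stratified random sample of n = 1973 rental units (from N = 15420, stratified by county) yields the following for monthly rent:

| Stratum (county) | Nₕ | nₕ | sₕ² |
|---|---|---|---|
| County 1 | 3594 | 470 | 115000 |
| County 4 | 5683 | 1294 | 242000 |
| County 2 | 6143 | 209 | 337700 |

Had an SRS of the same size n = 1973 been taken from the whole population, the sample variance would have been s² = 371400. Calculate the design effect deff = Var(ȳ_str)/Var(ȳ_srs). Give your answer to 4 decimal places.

Var(ȳ_str) = Σ Wₕ²(1−fₕ)sₕ²/nₕ with Wₕ = Nₕ/15420:
  County 1: (3594/15420)²·(1−470/3594)·115000/470 = 11.55368
  County 4: (5683/15420)²·(1−1294/5683)·242000/1294 = 19.618038
  County 2: (6143/15420)²·(1−209/6143)·337700/209 = 247.71031
  → Var(ȳ_str) = 278.88203.
Var(ȳ_srs) = (1 − 1973/15420)·371400/1973 = 164.15565.
deff = 278.88203 / 164.15565 = 1.6989.

1.6989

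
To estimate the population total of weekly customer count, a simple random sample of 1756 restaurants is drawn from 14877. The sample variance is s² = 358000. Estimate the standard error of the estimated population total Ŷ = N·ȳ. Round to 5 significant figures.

Var(Ŷ) = N²·Var(ȳ) = N²·(1 − n/N)·s²/n.
f = 1756/14877 = 0.11803455; Var(ȳ) = 0.88196545·358000/1756 = 179.80845.
Var(Ŷ) = 14877² · 179.80845 = 3.9796128 × 10^10.
SE(Ŷ) = √(3.9796128 × 10^10) = 199490.

199490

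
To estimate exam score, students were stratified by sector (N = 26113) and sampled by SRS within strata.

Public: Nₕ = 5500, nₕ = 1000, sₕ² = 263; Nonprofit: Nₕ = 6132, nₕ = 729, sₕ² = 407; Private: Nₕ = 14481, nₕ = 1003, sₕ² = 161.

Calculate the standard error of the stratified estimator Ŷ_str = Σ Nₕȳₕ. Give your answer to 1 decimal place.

7505.7

Var(Ŷ_str) = Σₕ Nₕ²(1 − fₕ)sₕ²/nₕ.
Public: 5500²·(1 − 1000/5500)·263/1000 = 6.50925 × 10^6.
Nonprofit: 6132²·(1 − 729/6132)·407/729 = 1.8497115 × 10^7.
Private: 14481²·(1 − 1003/14481)·161/1003 = 3.1329174 × 10^7.
Sum = 5.6335539 × 10^7.
SE = √(5.6335539 × 10^7) = 7505.7.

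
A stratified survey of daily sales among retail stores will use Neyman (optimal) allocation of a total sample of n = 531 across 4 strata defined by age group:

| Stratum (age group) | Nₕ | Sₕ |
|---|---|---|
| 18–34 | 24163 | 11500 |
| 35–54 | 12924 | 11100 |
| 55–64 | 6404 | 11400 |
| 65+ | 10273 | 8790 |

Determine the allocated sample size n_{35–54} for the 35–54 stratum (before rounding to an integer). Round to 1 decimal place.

Neyman allocation: nₕ = n·NₕSₕ / Σⱼ NⱼSⱼ.
Σ NⱼSⱼ = 24163·11500 + 12924·11100 + 6404·11400 + 10273·8790 = 5.8463617 × 10^8.
n_{35–54} = 531·12924·11100 / (5.8463617 × 10^8) = 130.3.

130.3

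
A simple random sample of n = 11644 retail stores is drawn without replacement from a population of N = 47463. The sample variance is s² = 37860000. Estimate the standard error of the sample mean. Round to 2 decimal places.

49.54

Under SRS without replacement, Var(ȳ) = (1 − f)·s²/n with f = n/N = 11644/47463 = 0.24532794.
Var(ȳ) = (1 − 0.24532794)·37860000/11644 = 0.75467206·3251.46 = 2453.786.
SE(ȳ) = √(2453.786) = 49.54.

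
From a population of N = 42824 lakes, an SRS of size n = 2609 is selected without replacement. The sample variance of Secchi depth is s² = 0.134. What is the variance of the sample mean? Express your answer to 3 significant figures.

Under SRS without replacement, Var(ȳ) = (1 − f)·s²/n with f = n/N = 2609/42824 = 0.06092378.
Var(ȳ) = (1 − 0.06092378)·0.134/2609 = 0.93907622·5.1360675 × 10^-5 = 4.8231588 × 10^-5.

4.82 × 10^-5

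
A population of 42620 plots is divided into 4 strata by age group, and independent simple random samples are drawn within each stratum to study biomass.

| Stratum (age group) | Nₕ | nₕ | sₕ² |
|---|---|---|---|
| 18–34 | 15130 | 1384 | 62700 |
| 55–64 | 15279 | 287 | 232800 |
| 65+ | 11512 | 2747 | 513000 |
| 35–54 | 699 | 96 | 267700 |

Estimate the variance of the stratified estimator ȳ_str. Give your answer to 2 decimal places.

Var(ȳ_str) = Σₕ Wₕ²(1 − fₕ)sₕ²/nₕ with Wₕ = Nₕ/N, N = 42620.
18–34: Wₕ = 0.35499765; term = 0.35499765²·(1 − 0.09147389)·62700/1384 = 5.1870428.
55–64: Wₕ = 0.35849366; term = 0.35849366²·(1 − 0.01878395)·232800/287 = 102.28894.
65+: Wₕ = 0.27010793; term = 0.27010793²·(1 − 0.23862057)·513000/2747 = 10.37372.
35–54: Wₕ = 0.01640075; term = 0.01640075²·(1 − 0.13733906)·267700/96 = 0.64706027.
Sum = 118.49676.

118.50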